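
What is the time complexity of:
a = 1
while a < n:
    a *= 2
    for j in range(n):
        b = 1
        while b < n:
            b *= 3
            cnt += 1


Per nesting level: O(log n) * O(n) * O(log n) = O(n (log n)^2)
Complexity: O(n (log n)^2)


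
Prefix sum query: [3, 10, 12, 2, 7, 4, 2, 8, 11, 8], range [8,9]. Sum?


Prefix sums: [0, 3, 13, 25, 27, 34, 38, 40, 48, 59, 67]
Sum[8..9] = prefix[10] - prefix[8] = 67 - 48 = 19


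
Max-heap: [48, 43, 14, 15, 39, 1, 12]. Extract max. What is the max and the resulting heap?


Max = 48
Replace root with last, heapify down
Resulting heap: [43, 39, 14, 15, 12, 1]


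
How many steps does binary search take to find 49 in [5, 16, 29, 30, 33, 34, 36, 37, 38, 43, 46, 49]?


Search for 49:
[0,11] mid=5 arr[5]=34
[6,11] mid=8 arr[8]=38
[9,11] mid=10 arr[10]=46
[11,11] mid=11 arr[11]=49
Total: 4 comparisons


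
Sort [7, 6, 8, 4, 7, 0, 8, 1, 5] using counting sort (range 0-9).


Count array: [1, 1, 0, 0, 1, 1, 1, 2, 2, 0]
Reconstruct: [0, 1, 4, 5, 6, 7, 7, 8, 8]


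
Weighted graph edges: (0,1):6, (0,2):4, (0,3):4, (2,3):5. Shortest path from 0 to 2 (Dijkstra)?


Dijkstra from 0:
Distances: {0: 0, 1: 6, 2: 4, 3: 4}
Shortest distance to 2 = 4, path = [0, 2]


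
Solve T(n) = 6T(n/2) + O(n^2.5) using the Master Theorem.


a=6, b=2, c=2.5. log_2(6)=2.585 > c=2.5. Case 1: O(n^log_b(a)) = O(n^2.585)
Complexity: O(n^2.585)


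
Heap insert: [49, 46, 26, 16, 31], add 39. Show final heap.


Append 39: [49, 46, 26, 16, 31, 39]
Bubble up: swap idx 5(39) with idx 2(26)
Result: [49, 46, 39, 16, 31, 26]


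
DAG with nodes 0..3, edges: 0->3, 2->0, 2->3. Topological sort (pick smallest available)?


Kahn's algorithm, process smallest node first
Order: [1, 2, 0, 3]


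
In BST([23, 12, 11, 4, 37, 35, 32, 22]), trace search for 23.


BST root = 23
Search for 23: compare at each node
Path: [23]


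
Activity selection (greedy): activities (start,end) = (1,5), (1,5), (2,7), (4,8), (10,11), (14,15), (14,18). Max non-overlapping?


Greedy: pick earliest-ending, then skip overlaps.
Selected (3 activities): [(1, 5), (10, 11), (14, 15)]


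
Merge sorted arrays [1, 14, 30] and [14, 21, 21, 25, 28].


Compare heads, take smaller each step.
Merged: [1, 14, 14, 21, 21, 25, 28, 30]


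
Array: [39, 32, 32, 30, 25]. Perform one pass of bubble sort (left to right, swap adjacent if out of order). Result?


After one pass: [32, 32, 30, 25, 39]


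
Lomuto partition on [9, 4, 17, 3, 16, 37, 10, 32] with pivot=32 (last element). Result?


Elements <= 32 go left of pivot.
Result: [9, 4, 17, 3, 16, 10, 32, 37], pivot at index 6


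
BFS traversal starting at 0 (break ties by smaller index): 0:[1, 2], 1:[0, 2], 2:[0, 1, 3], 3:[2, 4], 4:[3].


BFS queue: start with [0]
Visit order: [0, 1, 2, 3, 4]


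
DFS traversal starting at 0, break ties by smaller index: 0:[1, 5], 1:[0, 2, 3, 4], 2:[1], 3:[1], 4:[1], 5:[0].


DFS stack-based: start with [0]
Visit order: [0, 1, 2, 3, 4, 5]


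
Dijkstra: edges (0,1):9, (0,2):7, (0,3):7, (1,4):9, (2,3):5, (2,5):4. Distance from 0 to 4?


Dijkstra from 0:
Distances: {0: 0, 1: 9, 2: 7, 3: 7, 4: 18, 5: 11}
Shortest distance to 4 = 18, path = [0, 1, 4]


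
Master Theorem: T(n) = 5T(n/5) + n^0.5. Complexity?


a=5, b=5, c=0.5. log_5(5)=1 > c=0.5. Case 1: O(n^log_b(a)) = O(n)
Complexity: O(n)


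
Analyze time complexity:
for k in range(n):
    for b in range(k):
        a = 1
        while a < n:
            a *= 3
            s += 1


Per nesting level: O(n) * O(n) [triangular over k] * O(log n) = O(n^2 log n)
Complexity: O(n^2 log n)


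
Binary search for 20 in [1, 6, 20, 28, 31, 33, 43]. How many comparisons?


Search for 20:
[0,6] mid=3 arr[3]=28
[0,2] mid=1 arr[1]=6
[2,2] mid=2 arr[2]=20
Total: 3 comparisons


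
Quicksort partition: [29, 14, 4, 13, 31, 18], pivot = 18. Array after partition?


Elements <= 18 go left of pivot.
Result: [14, 4, 13, 18, 31, 29], pivot at index 3


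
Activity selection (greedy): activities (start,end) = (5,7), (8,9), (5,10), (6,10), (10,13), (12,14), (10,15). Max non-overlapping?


Greedy: pick earliest-ending, then skip overlaps.
Selected (3 activities): [(5, 7), (8, 9), (10, 13)]


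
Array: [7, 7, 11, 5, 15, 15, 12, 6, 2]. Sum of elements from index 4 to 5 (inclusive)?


Prefix sums: [0, 7, 14, 25, 30, 45, 60, 72, 78, 80]
Sum[4..5] = prefix[6] - prefix[4] = 60 - 30 = 30


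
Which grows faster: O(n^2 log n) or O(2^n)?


n^2 log n grows slower than exponential
O(n^2 log n) is asymptotically smaller; O(2^n) grows faster


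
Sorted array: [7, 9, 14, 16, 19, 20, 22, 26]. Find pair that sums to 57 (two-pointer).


Two pointers: lo=0, hi=7
No pair sums to 57


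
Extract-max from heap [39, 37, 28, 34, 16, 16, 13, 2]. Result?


Max = 39
Replace root with last, heapify down
Resulting heap: [37, 34, 28, 2, 16, 16, 13]


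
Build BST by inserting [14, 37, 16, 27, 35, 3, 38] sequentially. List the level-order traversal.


Root = 14; build tree by BST insertion.
Level-Order traversal: [14, 3, 37, 16, 38, 27, 35]


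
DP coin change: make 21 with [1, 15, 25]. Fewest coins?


dp[0]=0; dp[i]=1+min(dp[i-c] for c in coins)
...dp[16]=2, dp[17]=3, dp[18]=4, dp[19]=5, dp[20]=6, dp[21]=7
Minimum coins for 21 = 7


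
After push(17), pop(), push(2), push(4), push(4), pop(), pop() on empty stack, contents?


push(17) -> [17]
pop() returns 17 -> []
push(2) -> [2]
push(4) -> [2, 4]
push(4) -> [2, 4, 4]
pop() returns 4 -> [2, 4]
pop() returns 4 -> [2]
Final stack (bottom to top): [2]


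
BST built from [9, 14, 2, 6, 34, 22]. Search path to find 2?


BST root = 9
Search for 2: compare at each node
Path: [9, 2]


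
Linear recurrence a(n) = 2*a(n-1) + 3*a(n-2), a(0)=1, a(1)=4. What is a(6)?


Build bottom-up:
...a(4)=101, a(5)=304, a(6)=2*304+3*101=911


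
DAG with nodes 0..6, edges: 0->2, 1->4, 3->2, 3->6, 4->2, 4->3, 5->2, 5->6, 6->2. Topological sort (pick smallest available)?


Kahn's algorithm, process smallest node first
Order: [0, 1, 4, 3, 5, 6, 2]


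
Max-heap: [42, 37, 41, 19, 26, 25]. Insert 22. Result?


Append 22: [42, 37, 41, 19, 26, 25, 22]
Bubble up: no swaps needed
Result: [42, 37, 41, 19, 26, 25, 22]


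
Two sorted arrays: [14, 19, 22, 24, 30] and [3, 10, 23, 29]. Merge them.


Compare heads, take smaller each step.
Merged: [3, 10, 14, 19, 22, 23, 24, 29, 30]


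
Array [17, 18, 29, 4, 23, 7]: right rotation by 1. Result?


Right rotate by 1: [7, 17, 18, 29, 4, 23]


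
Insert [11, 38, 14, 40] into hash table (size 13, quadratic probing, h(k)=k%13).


Insertions: 11->slot 11; 38->slot 12; 14->slot 1; 40->slot 2
Table: [None, 14, 40, None, None, None, None, None, None, None, None, 11, 38]


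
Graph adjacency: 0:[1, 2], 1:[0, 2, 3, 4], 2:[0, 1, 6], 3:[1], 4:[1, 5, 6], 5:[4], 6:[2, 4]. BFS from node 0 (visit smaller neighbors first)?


BFS queue: start with [0]
Visit order: [0, 1, 2, 3, 4, 6, 5]


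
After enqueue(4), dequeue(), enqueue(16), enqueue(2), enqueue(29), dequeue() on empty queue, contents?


enqueue(4) -> [4]
dequeue() returns 4 -> []
enqueue(16) -> [16]
enqueue(2) -> [16, 2]
enqueue(29) -> [16, 2, 29]
dequeue() returns 16 -> [2, 29]
Final queue (front to back): [2, 29]


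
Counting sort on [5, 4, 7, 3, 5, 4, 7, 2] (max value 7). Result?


Count array: [0, 0, 1, 1, 2, 2, 0, 2]
Reconstruct: [2, 3, 4, 4, 5, 5, 7, 7]


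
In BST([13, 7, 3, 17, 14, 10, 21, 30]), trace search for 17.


BST root = 13
Search for 17: compare at each node
Path: [13, 17]


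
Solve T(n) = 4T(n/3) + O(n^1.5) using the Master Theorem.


a=4, b=3, c=1.5. log_3(4)=1.262 < c=1.5. Case 3: O(n^c) = O(n^1.500)
Complexity: O(n^1.500)


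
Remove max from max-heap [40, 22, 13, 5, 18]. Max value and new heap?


Max = 40
Replace root with last, heapify down
Resulting heap: [22, 18, 13, 5]


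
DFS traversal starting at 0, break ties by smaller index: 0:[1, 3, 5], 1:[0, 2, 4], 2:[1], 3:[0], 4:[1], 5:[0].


DFS stack-based: start with [0]
Visit order: [0, 1, 2, 4, 3, 5]


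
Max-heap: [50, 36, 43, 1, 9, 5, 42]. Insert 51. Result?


Append 51: [50, 36, 43, 1, 9, 5, 42, 51]
Bubble up: swap idx 7(51) with idx 3(1); swap idx 3(51) with idx 1(36); swap idx 1(51) with idx 0(50)
Result: [51, 50, 43, 36, 9, 5, 42, 1]


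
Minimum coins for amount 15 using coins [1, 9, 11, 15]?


dp[0]=0; dp[i]=1+min(dp[i-c] for c in coins)
...dp[10]=2, dp[11]=1, dp[12]=2, dp[13]=3, dp[14]=4, dp[15]=1
Minimum coins for 15 = 1


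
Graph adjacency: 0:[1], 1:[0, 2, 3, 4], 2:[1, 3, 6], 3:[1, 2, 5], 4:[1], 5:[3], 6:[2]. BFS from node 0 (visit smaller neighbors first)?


BFS queue: start with [0]
Visit order: [0, 1, 2, 3, 4, 6, 5]


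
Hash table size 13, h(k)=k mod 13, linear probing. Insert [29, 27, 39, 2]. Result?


Insertions: 29->slot 3; 27->slot 1; 39->slot 0; 2->slot 2
Table: [39, 27, 2, 29, None, None, None, None, None, None, None, None, None]


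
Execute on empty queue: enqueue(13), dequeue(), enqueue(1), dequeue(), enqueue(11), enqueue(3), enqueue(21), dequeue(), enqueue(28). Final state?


enqueue(13) -> [13]
dequeue() returns 13 -> []
enqueue(1) -> [1]
dequeue() returns 1 -> []
enqueue(11) -> [11]
enqueue(3) -> [11, 3]
enqueue(21) -> [11, 3, 21]
dequeue() returns 11 -> [3, 21]
enqueue(28) -> [3, 21, 28]
Final queue (front to back): [3, 21, 28]


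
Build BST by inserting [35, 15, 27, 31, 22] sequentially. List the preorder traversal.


Root = 35; build tree by BST insertion.
Preorder traversal: [35, 15, 27, 22, 31]


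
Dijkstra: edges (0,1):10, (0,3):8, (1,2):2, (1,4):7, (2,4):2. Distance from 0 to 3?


Dijkstra from 0:
Distances: {0: 0, 1: 10, 2: 12, 3: 8, 4: 14}
Shortest distance to 3 = 8, path = [0, 3]


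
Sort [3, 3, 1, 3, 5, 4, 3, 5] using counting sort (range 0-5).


Count array: [0, 1, 0, 4, 1, 2]
Reconstruct: [1, 3, 3, 3, 3, 4, 5, 5]


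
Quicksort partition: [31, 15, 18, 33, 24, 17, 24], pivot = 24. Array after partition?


Elements <= 24 go left of pivot.
Result: [15, 18, 24, 17, 24, 33, 31], pivot at index 4


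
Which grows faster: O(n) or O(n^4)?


linear grows slower than quartic
O(n) is asymptotically smaller; O(n^4) grows faster


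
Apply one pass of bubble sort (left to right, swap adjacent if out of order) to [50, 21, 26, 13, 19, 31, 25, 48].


After one pass: [21, 26, 13, 19, 31, 25, 48, 50]


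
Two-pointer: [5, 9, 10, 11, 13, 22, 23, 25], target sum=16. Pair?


Two pointers: lo=0, hi=7
Found pair: (5, 11) summing to 16


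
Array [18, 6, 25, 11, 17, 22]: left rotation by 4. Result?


Left rotate by 4: [17, 22, 18, 6, 25, 11]


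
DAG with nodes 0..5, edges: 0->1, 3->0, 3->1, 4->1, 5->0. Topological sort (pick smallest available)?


Kahn's algorithm, process smallest node first
Order: [2, 3, 4, 5, 0, 1]


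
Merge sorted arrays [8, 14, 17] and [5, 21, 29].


Compare heads, take smaller each step.
Merged: [5, 8, 14, 17, 21, 29]


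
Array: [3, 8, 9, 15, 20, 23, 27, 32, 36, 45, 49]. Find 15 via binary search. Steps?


Search for 15:
[0,10] mid=5 arr[5]=23
[0,4] mid=2 arr[2]=9
[3,4] mid=3 arr[3]=15
Total: 3 comparisons


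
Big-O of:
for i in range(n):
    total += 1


Per nesting level: O(n) = O(n)
Complexity: O(n)


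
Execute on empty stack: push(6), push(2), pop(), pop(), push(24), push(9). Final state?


push(6) -> [6]
push(2) -> [6, 2]
pop() returns 2 -> [6]
pop() returns 6 -> []
push(24) -> [24]
push(9) -> [24, 9]
Final stack (bottom to top): [24, 9]


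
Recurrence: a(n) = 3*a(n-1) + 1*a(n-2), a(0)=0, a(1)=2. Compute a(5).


Build bottom-up:
...a(3)=20, a(4)=66, a(5)=3*66+1*20=218


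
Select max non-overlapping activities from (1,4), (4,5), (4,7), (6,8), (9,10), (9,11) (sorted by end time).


Greedy: pick earliest-ending, then skip overlaps.
Selected (4 activities): [(1, 4), (4, 5), (6, 8), (9, 10)]


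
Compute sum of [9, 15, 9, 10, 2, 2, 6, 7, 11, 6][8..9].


Prefix sums: [0, 9, 24, 33, 43, 45, 47, 53, 60, 71, 77]
Sum[8..9] = prefix[10] - prefix[8] = 77 - 60 = 17


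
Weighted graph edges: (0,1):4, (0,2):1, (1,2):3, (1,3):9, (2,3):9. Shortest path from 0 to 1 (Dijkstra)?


Dijkstra from 0:
Distances: {0: 0, 1: 4, 2: 1, 3: 10}
Shortest distance to 1 = 4, path = [0, 1]


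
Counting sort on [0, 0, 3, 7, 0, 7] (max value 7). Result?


Count array: [3, 0, 0, 1, 0, 0, 0, 2]
Reconstruct: [0, 0, 0, 3, 7, 7]


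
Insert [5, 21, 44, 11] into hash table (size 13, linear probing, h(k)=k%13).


Insertions: 5->slot 5; 21->slot 8; 44->slot 6; 11->slot 11
Table: [None, None, None, None, None, 5, 44, None, 21, None, None, 11, None]


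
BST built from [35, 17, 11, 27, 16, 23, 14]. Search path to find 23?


BST root = 35
Search for 23: compare at each node
Path: [35, 17, 27, 23]


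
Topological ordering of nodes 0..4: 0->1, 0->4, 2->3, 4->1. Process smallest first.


Kahn's algorithm, process smallest node first
Order: [0, 2, 3, 4, 1]


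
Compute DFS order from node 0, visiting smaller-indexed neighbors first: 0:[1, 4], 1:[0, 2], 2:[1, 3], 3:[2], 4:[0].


DFS stack-based: start with [0]
Visit order: [0, 1, 2, 3, 4]


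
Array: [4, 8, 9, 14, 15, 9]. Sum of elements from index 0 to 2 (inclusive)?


Prefix sums: [0, 4, 12, 21, 35, 50, 59]
Sum[0..2] = prefix[3] - prefix[0] = 21 - 0 = 21


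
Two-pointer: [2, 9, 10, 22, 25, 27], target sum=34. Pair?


Two pointers: lo=0, hi=5
Found pair: (9, 25) summing to 34


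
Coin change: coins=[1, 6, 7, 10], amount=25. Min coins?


dp[0]=0; dp[i]=1+min(dp[i-c] for c in coins)
...dp[20]=2, dp[21]=3, dp[22]=3, dp[23]=3, dp[24]=3, dp[25]=4
Minimum coins for 25 = 4


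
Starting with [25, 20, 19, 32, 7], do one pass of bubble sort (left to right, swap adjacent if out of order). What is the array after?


After one pass: [20, 19, 25, 7, 32]


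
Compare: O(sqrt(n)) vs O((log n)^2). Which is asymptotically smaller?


polylogarithmic grows slower than sublinear
O((log n)^2) is asymptotically smaller; O(sqrt(n)) grows faster


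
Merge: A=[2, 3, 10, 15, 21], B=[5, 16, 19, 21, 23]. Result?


Compare heads, take smaller each step.
Merged: [2, 3, 5, 10, 15, 16, 19, 21, 21, 23]


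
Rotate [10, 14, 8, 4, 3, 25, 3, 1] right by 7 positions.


Right rotate by 7: [14, 8, 4, 3, 25, 3, 1, 10]


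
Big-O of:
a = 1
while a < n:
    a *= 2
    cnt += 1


Per nesting level: O(log n) = O(log n)
Complexity: O(log n)


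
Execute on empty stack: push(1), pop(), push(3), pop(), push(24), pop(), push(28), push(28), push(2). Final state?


push(1) -> [1]
pop() returns 1 -> []
push(3) -> [3]
pop() returns 3 -> []
push(24) -> [24]
pop() returns 24 -> []
push(28) -> [28]
push(28) -> [28, 28]
push(2) -> [28, 28, 2]
Final stack (bottom to top): [28, 28, 2]


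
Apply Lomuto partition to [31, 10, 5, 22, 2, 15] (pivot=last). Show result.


Elements <= 15 go left of pivot.
Result: [10, 5, 2, 15, 31, 22], pivot at index 3


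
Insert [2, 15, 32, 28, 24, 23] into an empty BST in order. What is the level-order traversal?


Root = 2; build tree by BST insertion.
Level-Order traversal: [2, 15, 32, 28, 24, 23]


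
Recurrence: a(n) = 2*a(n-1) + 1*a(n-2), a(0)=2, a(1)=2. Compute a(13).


Build bottom-up:
...a(11)=16238, a(12)=39202, a(13)=2*39202+1*16238=94642


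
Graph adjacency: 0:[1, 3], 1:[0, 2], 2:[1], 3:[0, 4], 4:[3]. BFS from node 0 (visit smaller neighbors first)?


BFS queue: start with [0]
Visit order: [0, 1, 3, 2, 4]


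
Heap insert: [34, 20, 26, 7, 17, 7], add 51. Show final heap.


Append 51: [34, 20, 26, 7, 17, 7, 51]
Bubble up: swap idx 6(51) with idx 2(26); swap idx 2(51) with idx 0(34)
Result: [51, 20, 34, 7, 17, 7, 26]


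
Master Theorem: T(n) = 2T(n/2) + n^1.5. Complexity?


a=2, b=2, c=1.5. log_2(2)=1 < c=1.5. Case 3: O(n^c) = O(n^1.500)
Complexity: O(n^1.500)


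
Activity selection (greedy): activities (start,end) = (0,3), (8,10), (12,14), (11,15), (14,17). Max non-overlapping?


Greedy: pick earliest-ending, then skip overlaps.
Selected (4 activities): [(0, 3), (8, 10), (12, 14), (14, 17)]


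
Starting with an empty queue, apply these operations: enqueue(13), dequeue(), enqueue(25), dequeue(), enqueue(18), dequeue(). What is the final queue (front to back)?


enqueue(13) -> [13]
dequeue() returns 13 -> []
enqueue(25) -> [25]
dequeue() returns 25 -> []
enqueue(18) -> [18]
dequeue() returns 18 -> []
Final queue (front to back): []


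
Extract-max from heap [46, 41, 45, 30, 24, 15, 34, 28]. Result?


Max = 46
Replace root with last, heapify down
Resulting heap: [45, 41, 34, 30, 24, 15, 28]


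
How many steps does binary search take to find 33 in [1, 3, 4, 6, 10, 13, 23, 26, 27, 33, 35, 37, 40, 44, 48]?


Search for 33:
[0,14] mid=7 arr[7]=26
[8,14] mid=11 arr[11]=37
[8,10] mid=9 arr[9]=33
Total: 3 comparisons


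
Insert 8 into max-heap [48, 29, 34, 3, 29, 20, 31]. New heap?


Append 8: [48, 29, 34, 3, 29, 20, 31, 8]
Bubble up: swap idx 7(8) with idx 3(3)
Result: [48, 29, 34, 8, 29, 20, 31, 3]


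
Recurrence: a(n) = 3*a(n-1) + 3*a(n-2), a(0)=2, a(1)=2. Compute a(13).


Build bottom-up:
...a(11)=1818612, a(12)=6894882, a(13)=3*6894882+3*1818612=26140482


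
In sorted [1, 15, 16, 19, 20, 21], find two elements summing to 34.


Two pointers: lo=0, hi=5
Found pair: (15, 19) summing to 34


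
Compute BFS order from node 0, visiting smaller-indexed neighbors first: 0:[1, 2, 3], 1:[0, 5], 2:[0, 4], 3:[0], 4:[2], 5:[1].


BFS queue: start with [0]
Visit order: [0, 1, 2, 3, 5, 4]


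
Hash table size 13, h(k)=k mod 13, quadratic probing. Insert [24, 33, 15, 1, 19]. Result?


Insertions: 24->slot 11; 33->slot 7; 15->slot 2; 1->slot 1; 19->slot 6
Table: [None, 1, 15, None, None, None, 19, 33, None, None, None, 24, None]


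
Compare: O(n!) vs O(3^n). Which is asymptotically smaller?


exponential (base 3) grows slower than factorial
O(3^n) is asymptotically smaller; O(n!) grows faster


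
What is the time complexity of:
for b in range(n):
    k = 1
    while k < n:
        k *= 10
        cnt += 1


Per nesting level: O(n) * O(log n) = O(n log n)
Complexity: O(n log n)


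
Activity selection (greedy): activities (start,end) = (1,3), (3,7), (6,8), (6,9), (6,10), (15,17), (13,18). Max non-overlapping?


Greedy: pick earliest-ending, then skip overlaps.
Selected (3 activities): [(1, 3), (3, 7), (15, 17)]


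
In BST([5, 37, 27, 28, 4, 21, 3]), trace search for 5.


BST root = 5
Search for 5: compare at each node
Path: [5]


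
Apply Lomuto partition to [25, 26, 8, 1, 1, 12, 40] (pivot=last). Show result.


Elements <= 40 go left of pivot.
Result: [25, 26, 8, 1, 1, 12, 40], pivot at index 6


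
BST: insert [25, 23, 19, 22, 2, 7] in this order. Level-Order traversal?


Root = 25; build tree by BST insertion.
Level-Order traversal: [25, 23, 19, 2, 22, 7]


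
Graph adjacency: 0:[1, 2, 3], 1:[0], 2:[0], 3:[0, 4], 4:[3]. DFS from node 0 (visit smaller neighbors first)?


DFS stack-based: start with [0]
Visit order: [0, 1, 2, 3, 4]


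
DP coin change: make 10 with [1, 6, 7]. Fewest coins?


dp[0]=0; dp[i]=1+min(dp[i-c] for c in coins)
...dp[5]=5, dp[6]=1, dp[7]=1, dp[8]=2, dp[9]=3, dp[10]=4
Minimum coins for 10 = 4


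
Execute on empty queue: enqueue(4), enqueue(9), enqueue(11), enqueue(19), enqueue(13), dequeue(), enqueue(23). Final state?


enqueue(4) -> [4]
enqueue(9) -> [4, 9]
enqueue(11) -> [4, 9, 11]
enqueue(19) -> [4, 9, 11, 19]
enqueue(13) -> [4, 9, 11, 19, 13]
dequeue() returns 4 -> [9, 11, 19, 13]
enqueue(23) -> [9, 11, 19, 13, 23]
Final queue (front to back): [9, 11, 19, 13, 23]


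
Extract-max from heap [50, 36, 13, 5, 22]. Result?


Max = 50
Replace root with last, heapify down
Resulting heap: [36, 22, 13, 5]


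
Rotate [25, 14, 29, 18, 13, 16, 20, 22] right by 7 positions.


Right rotate by 7: [14, 29, 18, 13, 16, 20, 22, 25]


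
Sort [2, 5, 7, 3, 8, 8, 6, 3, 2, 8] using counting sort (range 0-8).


Count array: [0, 0, 2, 2, 0, 1, 1, 1, 3]
Reconstruct: [2, 2, 3, 3, 5, 6, 7, 8, 8, 8]


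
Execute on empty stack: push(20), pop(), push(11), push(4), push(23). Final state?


push(20) -> [20]
pop() returns 20 -> []
push(11) -> [11]
push(4) -> [11, 4]
push(23) -> [11, 4, 23]
Final stack (bottom to top): [11, 4, 23]


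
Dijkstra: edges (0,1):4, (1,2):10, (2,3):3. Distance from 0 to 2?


Dijkstra from 0:
Distances: {0: 0, 1: 4, 2: 14, 3: 17}
Shortest distance to 2 = 14, path = [0, 1, 2]


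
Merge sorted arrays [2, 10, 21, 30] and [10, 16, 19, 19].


Compare heads, take smaller each step.
Merged: [2, 10, 10, 16, 19, 19, 21, 30]


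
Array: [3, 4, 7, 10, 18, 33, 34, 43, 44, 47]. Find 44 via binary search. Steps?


Search for 44:
[0,9] mid=4 arr[4]=18
[5,9] mid=7 arr[7]=43
[8,9] mid=8 arr[8]=44
Total: 3 comparisons


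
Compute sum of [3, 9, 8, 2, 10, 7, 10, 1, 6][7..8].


Prefix sums: [0, 3, 12, 20, 22, 32, 39, 49, 50, 56]
Sum[7..8] = prefix[9] - prefix[7] = 56 - 49 = 7


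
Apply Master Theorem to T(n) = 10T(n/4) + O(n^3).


a=10, b=4, c=3. log_4(10)=1.661 < c=3. Case 3: O(n^c) = O(n^3)
Complexity: O(n^3)


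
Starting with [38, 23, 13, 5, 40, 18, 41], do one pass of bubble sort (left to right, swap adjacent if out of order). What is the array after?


After one pass: [23, 13, 5, 38, 18, 40, 41]


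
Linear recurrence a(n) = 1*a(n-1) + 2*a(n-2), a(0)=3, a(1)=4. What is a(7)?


Build bottom-up:
...a(5)=74, a(6)=150, a(7)=1*150+2*74=298


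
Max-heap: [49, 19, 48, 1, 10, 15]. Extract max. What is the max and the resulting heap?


Max = 49
Replace root with last, heapify down
Resulting heap: [48, 19, 15, 1, 10]


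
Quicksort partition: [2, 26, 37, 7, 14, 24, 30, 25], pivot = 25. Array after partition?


Elements <= 25 go left of pivot.
Result: [2, 7, 14, 24, 25, 26, 30, 37], pivot at index 4


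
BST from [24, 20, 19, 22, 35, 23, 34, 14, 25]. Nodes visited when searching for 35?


BST root = 24
Search for 35: compare at each node
Path: [24, 35]


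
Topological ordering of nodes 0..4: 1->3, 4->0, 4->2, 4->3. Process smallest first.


Kahn's algorithm, process smallest node first
Order: [1, 4, 0, 2, 3]


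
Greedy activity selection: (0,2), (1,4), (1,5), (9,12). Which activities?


Greedy: pick earliest-ending, then skip overlaps.
Selected (2 activities): [(0, 2), (9, 12)]


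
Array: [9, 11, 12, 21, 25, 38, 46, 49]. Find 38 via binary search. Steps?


Search for 38:
[0,7] mid=3 arr[3]=21
[4,7] mid=5 arr[5]=38
Total: 2 comparisons


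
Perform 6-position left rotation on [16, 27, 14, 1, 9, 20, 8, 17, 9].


Left rotate by 6: [8, 17, 9, 16, 27, 14, 1, 9, 20]


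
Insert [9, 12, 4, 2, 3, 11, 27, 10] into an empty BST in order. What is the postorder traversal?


Root = 9; build tree by BST insertion.
Postorder traversal: [3, 2, 4, 10, 11, 27, 12, 9]


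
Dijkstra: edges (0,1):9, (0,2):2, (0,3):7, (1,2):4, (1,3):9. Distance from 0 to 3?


Dijkstra from 0:
Distances: {0: 0, 1: 6, 2: 2, 3: 7}
Shortest distance to 3 = 7, path = [0, 3]


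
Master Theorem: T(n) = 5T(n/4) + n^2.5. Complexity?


a=5, b=4, c=2.5. log_4(5)=1.161 < c=2.5. Case 3: O(n^c) = O(n^2.500)
Complexity: O(n^2.500)


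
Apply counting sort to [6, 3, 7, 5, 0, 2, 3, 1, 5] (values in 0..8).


Count array: [1, 1, 1, 2, 0, 2, 1, 1, 0]
Reconstruct: [0, 1, 2, 3, 3, 5, 5, 6, 7]


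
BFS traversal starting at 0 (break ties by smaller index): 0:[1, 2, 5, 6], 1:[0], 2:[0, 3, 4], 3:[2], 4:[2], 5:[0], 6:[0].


BFS queue: start with [0]
Visit order: [0, 1, 2, 5, 6, 3, 4]


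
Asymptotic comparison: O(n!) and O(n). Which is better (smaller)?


linear grows slower than factorial
O(n) is asymptotically smaller; O(n!) grows faster


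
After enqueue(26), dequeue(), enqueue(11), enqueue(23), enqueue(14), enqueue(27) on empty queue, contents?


enqueue(26) -> [26]
dequeue() returns 26 -> []
enqueue(11) -> [11]
enqueue(23) -> [11, 23]
enqueue(14) -> [11, 23, 14]
enqueue(27) -> [11, 23, 14, 27]
Final queue (front to back): [11, 23, 14, 27]


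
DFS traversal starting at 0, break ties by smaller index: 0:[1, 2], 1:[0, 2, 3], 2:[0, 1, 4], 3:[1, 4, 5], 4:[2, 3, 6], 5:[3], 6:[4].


DFS stack-based: start with [0]
Visit order: [0, 1, 2, 4, 3, 5, 6]


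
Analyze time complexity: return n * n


Analysis: constant-time operation, no loop
Complexity: O(1)


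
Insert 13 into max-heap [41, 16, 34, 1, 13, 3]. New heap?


Append 13: [41, 16, 34, 1, 13, 3, 13]
Bubble up: no swaps needed
Result: [41, 16, 34, 1, 13, 3, 13]


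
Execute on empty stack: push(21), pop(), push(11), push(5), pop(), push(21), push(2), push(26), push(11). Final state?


push(21) -> [21]
pop() returns 21 -> []
push(11) -> [11]
push(5) -> [11, 5]
pop() returns 5 -> [11]
push(21) -> [11, 21]
push(2) -> [11, 21, 2]
push(26) -> [11, 21, 2, 26]
push(11) -> [11, 21, 2, 26, 11]
Final stack (bottom to top): [11, 21, 2, 26, 11]


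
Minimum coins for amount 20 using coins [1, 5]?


dp[0]=0; dp[i]=1+min(dp[i-c] for c in coins)
...dp[15]=3, dp[16]=4, dp[17]=5, dp[18]=6, dp[19]=7, dp[20]=4
Minimum coins for 20 = 4


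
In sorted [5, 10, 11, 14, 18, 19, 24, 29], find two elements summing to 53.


Two pointers: lo=0, hi=7
Found pair: (24, 29) summing to 53


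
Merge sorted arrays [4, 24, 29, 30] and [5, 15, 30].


Compare heads, take smaller each step.
Merged: [4, 5, 15, 24, 29, 30, 30]


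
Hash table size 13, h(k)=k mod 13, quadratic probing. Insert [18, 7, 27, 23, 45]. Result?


Insertions: 18->slot 5; 7->slot 7; 27->slot 1; 23->slot 10; 45->slot 6
Table: [None, 27, None, None, None, 18, 45, 7, None, None, 23, None, None]


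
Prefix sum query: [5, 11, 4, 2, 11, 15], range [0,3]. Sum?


Prefix sums: [0, 5, 16, 20, 22, 33, 48]
Sum[0..3] = prefix[4] - prefix[0] = 22 - 0 = 22


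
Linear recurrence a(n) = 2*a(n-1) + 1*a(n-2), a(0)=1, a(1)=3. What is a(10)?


Build bottom-up:
...a(8)=1393, a(9)=3363, a(10)=2*3363+1*1393=8119


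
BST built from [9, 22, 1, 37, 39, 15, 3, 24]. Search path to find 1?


BST root = 9
Search for 1: compare at each node
Path: [9, 1]


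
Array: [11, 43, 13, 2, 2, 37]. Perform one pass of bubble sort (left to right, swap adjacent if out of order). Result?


After one pass: [11, 13, 2, 2, 37, 43]


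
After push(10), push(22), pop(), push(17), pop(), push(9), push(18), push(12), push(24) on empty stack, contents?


push(10) -> [10]
push(22) -> [10, 22]
pop() returns 22 -> [10]
push(17) -> [10, 17]
pop() returns 17 -> [10]
push(9) -> [10, 9]
push(18) -> [10, 9, 18]
push(12) -> [10, 9, 18, 12]
push(24) -> [10, 9, 18, 12, 24]
Final stack (bottom to top): [10, 9, 18, 12, 24]


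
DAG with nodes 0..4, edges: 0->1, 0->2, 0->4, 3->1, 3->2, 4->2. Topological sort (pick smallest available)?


Kahn's algorithm, process smallest node first
Order: [0, 3, 1, 4, 2]


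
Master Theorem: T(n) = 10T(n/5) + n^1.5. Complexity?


a=10, b=5, c=1.5. log_5(10)=1.431 < c=1.5. Case 3: O(n^c) = O(n^1.500)
Complexity: O(n^1.500)


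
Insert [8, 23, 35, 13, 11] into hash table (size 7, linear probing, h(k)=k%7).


Insertions: 8->slot 1; 23->slot 2; 35->slot 0; 13->slot 6; 11->slot 4
Table: [35, 8, 23, None, 11, None, 13]


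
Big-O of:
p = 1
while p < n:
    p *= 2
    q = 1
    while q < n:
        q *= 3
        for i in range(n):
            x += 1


Per nesting level: O(log n) * O(log n) * O(n) = O(n (log n)^2)
Complexity: O(n (log n)^2)


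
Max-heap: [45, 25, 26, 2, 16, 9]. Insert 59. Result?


Append 59: [45, 25, 26, 2, 16, 9, 59]
Bubble up: swap idx 6(59) with idx 2(26); swap idx 2(59) with idx 0(45)
Result: [59, 25, 45, 2, 16, 9, 26]


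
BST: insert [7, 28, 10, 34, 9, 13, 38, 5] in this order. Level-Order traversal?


Root = 7; build tree by BST insertion.
Level-Order traversal: [7, 5, 28, 10, 34, 9, 13, 38]


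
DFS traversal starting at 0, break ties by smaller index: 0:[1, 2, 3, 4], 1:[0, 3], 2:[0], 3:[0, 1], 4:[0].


DFS stack-based: start with [0]
Visit order: [0, 1, 3, 2, 4]


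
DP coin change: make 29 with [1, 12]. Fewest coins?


dp[0]=0; dp[i]=1+min(dp[i-c] for c in coins)
...dp[24]=2, dp[25]=3, dp[26]=4, dp[27]=5, dp[28]=6, dp[29]=7
Minimum coins for 29 = 7


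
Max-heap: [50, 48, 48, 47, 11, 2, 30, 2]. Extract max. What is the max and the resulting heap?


Max = 50
Replace root with last, heapify down
Resulting heap: [48, 47, 48, 2, 11, 2, 30]


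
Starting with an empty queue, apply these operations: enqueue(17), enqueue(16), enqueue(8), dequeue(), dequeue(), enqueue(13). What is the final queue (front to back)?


enqueue(17) -> [17]
enqueue(16) -> [17, 16]
enqueue(8) -> [17, 16, 8]
dequeue() returns 17 -> [16, 8]
dequeue() returns 16 -> [8]
enqueue(13) -> [8, 13]
Final queue (front to back): [8, 13]


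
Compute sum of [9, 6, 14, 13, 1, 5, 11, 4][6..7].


Prefix sums: [0, 9, 15, 29, 42, 43, 48, 59, 63]
Sum[6..7] = prefix[8] - prefix[6] = 63 - 48 = 15


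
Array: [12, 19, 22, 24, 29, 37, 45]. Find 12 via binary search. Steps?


Search for 12:
[0,6] mid=3 arr[3]=24
[0,2] mid=1 arr[1]=19
[0,0] mid=0 arr[0]=12
Total: 3 comparisons


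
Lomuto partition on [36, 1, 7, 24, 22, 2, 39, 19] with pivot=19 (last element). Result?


Elements <= 19 go left of pivot.
Result: [1, 7, 2, 19, 22, 36, 39, 24], pivot at index 3


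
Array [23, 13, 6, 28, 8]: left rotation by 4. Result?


Left rotate by 4: [8, 23, 13, 6, 28]


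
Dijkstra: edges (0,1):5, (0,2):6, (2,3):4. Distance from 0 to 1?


Dijkstra from 0:
Distances: {0: 0, 1: 5, 2: 6, 3: 10}
Shortest distance to 1 = 5, path = [0, 1]


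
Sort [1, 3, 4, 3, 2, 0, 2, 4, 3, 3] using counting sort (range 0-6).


Count array: [1, 1, 2, 4, 2, 0, 0]
Reconstruct: [0, 1, 2, 2, 3, 3, 3, 3, 4, 4]


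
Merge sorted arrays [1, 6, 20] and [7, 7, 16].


Compare heads, take smaller each step.
Merged: [1, 6, 7, 7, 16, 20]


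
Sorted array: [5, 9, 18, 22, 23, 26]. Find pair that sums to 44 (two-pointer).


Two pointers: lo=0, hi=5
Found pair: (18, 26) summing to 44


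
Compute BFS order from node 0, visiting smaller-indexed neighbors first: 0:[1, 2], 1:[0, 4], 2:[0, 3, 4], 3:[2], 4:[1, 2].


BFS queue: start with [0]
Visit order: [0, 1, 2, 4, 3]


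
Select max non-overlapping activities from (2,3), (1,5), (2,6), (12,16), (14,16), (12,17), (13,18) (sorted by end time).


Greedy: pick earliest-ending, then skip overlaps.
Selected (2 activities): [(2, 3), (12, 16)]


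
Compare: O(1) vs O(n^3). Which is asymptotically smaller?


constant grows slower than cubic
O(1) is asymptotically smaller; O(n^3) grows faster


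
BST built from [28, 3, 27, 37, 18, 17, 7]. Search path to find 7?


BST root = 28
Search for 7: compare at each node
Path: [28, 3, 27, 18, 17, 7]


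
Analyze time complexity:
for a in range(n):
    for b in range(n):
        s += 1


Per nesting level: O(n) * O(n) = O(n^2)
Complexity: O(n^2)


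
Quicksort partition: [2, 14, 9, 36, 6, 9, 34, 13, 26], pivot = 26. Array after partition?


Elements <= 26 go left of pivot.
Result: [2, 14, 9, 6, 9, 13, 26, 36, 34], pivot at index 6


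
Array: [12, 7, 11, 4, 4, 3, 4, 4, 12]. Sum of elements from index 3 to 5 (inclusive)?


Prefix sums: [0, 12, 19, 30, 34, 38, 41, 45, 49, 61]
Sum[3..5] = prefix[6] - prefix[3] = 41 - 30 = 11


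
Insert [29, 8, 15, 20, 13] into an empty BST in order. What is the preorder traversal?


Root = 29; build tree by BST insertion.
Preorder traversal: [29, 8, 15, 13, 20]


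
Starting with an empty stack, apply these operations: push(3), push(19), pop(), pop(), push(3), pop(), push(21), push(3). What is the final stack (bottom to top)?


push(3) -> [3]
push(19) -> [3, 19]
pop() returns 19 -> [3]
pop() returns 3 -> []
push(3) -> [3]
pop() returns 3 -> []
push(21) -> [21]
push(3) -> [21, 3]
Final stack (bottom to top): [21, 3]


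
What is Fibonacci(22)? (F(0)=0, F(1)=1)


F(n)=F(n-1)+F(n-2)
...F(20)=6765, F(21)=10946, F(22)=17711


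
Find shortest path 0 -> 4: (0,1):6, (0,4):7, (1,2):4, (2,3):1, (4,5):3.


Dijkstra from 0:
Distances: {0: 0, 1: 6, 2: 10, 3: 11, 4: 7, 5: 10}
Shortest distance to 4 = 7, path = [0, 4]


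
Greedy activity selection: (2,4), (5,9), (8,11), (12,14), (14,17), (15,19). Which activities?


Greedy: pick earliest-ending, then skip overlaps.
Selected (4 activities): [(2, 4), (5, 9), (12, 14), (14, 17)]


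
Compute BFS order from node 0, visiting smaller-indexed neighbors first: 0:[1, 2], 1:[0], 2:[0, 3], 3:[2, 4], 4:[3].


BFS queue: start with [0]
Visit order: [0, 1, 2, 3, 4]


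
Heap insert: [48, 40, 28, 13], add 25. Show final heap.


Append 25: [48, 40, 28, 13, 25]
Bubble up: no swaps needed
Result: [48, 40, 28, 13, 25]


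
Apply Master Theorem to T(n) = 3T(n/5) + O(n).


a=3, b=5, c=1. log_5(3)=0.683 < c=1. Case 3: O(n^c) = O(n)
Complexity: O(n)


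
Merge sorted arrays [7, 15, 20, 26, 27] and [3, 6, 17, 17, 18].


Compare heads, take smaller each step.
Merged: [3, 6, 7, 15, 17, 17, 18, 20, 26, 27]


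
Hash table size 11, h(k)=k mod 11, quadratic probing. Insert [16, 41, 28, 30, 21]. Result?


Insertions: 16->slot 5; 41->slot 8; 28->slot 6; 30->slot 9; 21->slot 10
Table: [None, None, None, None, None, 16, 28, None, 41, 30, 21]


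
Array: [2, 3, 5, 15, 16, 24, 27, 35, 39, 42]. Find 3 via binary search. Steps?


Search for 3:
[0,9] mid=4 arr[4]=16
[0,3] mid=1 arr[1]=3
Total: 2 comparisons


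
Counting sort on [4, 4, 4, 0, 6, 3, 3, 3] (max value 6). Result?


Count array: [1, 0, 0, 3, 3, 0, 1]
Reconstruct: [0, 3, 3, 3, 4, 4, 4, 6]


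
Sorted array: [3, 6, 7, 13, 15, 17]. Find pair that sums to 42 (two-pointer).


Two pointers: lo=0, hi=5
No pair sums to 42


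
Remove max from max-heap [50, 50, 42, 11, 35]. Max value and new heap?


Max = 50
Replace root with last, heapify down
Resulting heap: [50, 35, 42, 11]


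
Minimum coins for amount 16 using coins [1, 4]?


dp[0]=0; dp[i]=1+min(dp[i-c] for c in coins)
...dp[11]=5, dp[12]=3, dp[13]=4, dp[14]=5, dp[15]=6, dp[16]=4
Minimum coins for 16 = 4


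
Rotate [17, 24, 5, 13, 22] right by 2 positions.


Right rotate by 2: [13, 22, 17, 24, 5]


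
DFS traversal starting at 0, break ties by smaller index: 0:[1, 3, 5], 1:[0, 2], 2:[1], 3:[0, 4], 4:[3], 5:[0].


DFS stack-based: start with [0]
Visit order: [0, 1, 2, 3, 4, 5]


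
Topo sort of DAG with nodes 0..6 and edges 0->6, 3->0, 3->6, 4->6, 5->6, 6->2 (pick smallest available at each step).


Kahn's algorithm, process smallest node first
Order: [1, 3, 0, 4, 5, 6, 2]


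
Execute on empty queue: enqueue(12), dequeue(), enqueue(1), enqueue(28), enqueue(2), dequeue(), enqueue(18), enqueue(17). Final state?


enqueue(12) -> [12]
dequeue() returns 12 -> []
enqueue(1) -> [1]
enqueue(28) -> [1, 28]
enqueue(2) -> [1, 28, 2]
dequeue() returns 1 -> [28, 2]
enqueue(18) -> [28, 2, 18]
enqueue(17) -> [28, 2, 18, 17]
Final queue (front to back): [28, 2, 18, 17]


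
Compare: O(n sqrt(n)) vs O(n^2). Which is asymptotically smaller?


n^1.5 grows slower than quadratic
O(n sqrt(n)) is asymptotically smaller; O(n^2) grows faster


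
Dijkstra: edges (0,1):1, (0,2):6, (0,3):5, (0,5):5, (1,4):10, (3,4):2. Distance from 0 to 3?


Dijkstra from 0:
Distances: {0: 0, 1: 1, 2: 6, 3: 5, 4: 7, 5: 5}
Shortest distance to 3 = 5, path = [0, 3]


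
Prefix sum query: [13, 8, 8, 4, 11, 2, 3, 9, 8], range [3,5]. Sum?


Prefix sums: [0, 13, 21, 29, 33, 44, 46, 49, 58, 66]
Sum[3..5] = prefix[6] - prefix[3] = 46 - 29 = 17


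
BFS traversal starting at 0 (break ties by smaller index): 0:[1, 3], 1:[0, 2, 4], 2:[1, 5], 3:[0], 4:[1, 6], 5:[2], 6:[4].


BFS queue: start with [0]
Visit order: [0, 1, 3, 2, 4, 5, 6]


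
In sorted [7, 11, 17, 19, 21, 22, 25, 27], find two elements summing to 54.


Two pointers: lo=0, hi=7
No pair sums to 54


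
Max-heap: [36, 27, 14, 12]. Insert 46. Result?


Append 46: [36, 27, 14, 12, 46]
Bubble up: swap idx 4(46) with idx 1(27); swap idx 1(46) with idx 0(36)
Result: [46, 36, 14, 12, 27]


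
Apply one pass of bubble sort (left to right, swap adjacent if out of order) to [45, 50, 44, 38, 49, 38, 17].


After one pass: [45, 44, 38, 49, 38, 17, 50]


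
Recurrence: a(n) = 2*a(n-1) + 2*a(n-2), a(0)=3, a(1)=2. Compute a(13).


Build bottom-up:
...a(11)=76672, a(12)=209472, a(13)=2*209472+2*76672=572288


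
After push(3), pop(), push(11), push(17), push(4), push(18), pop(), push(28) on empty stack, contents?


push(3) -> [3]
pop() returns 3 -> []
push(11) -> [11]
push(17) -> [11, 17]
push(4) -> [11, 17, 4]
push(18) -> [11, 17, 4, 18]
pop() returns 18 -> [11, 17, 4]
push(28) -> [11, 17, 4, 28]
Final stack (bottom to top): [11, 17, 4, 28]


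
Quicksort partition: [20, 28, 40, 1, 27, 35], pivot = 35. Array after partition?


Elements <= 35 go left of pivot.
Result: [20, 28, 1, 27, 35, 40], pivot at index 4


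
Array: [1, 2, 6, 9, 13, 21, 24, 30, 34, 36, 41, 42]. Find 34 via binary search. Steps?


Search for 34:
[0,11] mid=5 arr[5]=21
[6,11] mid=8 arr[8]=34
Total: 2 comparisons


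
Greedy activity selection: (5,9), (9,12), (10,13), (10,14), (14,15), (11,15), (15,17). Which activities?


Greedy: pick earliest-ending, then skip overlaps.
Selected (4 activities): [(5, 9), (9, 12), (14, 15), (15, 17)]


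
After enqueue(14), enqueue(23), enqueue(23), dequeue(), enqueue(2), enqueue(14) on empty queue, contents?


enqueue(14) -> [14]
enqueue(23) -> [14, 23]
enqueue(23) -> [14, 23, 23]
dequeue() returns 14 -> [23, 23]
enqueue(2) -> [23, 23, 2]
enqueue(14) -> [23, 23, 2, 14]
Final queue (front to back): [23, 23, 2, 14]


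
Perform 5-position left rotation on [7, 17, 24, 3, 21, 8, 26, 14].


Left rotate by 5: [8, 26, 14, 7, 17, 24, 3, 21]


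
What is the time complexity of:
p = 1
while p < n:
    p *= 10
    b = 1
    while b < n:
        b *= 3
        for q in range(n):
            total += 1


Per nesting level: O(log n) * O(log n) * O(n) = O(n (log n)^2)
Complexity: O(n (log n)^2)


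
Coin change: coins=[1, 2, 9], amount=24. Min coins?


dp[0]=0; dp[i]=1+min(dp[i-c] for c in coins)
...dp[19]=3, dp[20]=3, dp[21]=4, dp[22]=4, dp[23]=5, dp[24]=5
Minimum coins for 24 = 5


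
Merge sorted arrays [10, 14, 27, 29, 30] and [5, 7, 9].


Compare heads, take smaller each step.
Merged: [5, 7, 9, 10, 14, 27, 29, 30]


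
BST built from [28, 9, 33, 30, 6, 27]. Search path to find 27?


BST root = 28
Search for 27: compare at each node
Path: [28, 9, 27]


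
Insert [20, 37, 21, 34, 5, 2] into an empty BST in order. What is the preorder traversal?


Root = 20; build tree by BST insertion.
Preorder traversal: [20, 5, 2, 37, 21, 34]


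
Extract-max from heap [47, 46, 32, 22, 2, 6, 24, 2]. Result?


Max = 47
Replace root with last, heapify down
Resulting heap: [46, 22, 32, 2, 2, 6, 24]


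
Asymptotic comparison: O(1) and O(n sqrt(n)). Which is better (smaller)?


constant grows slower than n^1.5
O(1) is asymptotically smaller; O(n sqrt(n)) grows faster


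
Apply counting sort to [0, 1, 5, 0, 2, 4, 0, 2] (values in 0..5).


Count array: [3, 1, 2, 0, 1, 1]
Reconstruct: [0, 0, 0, 1, 2, 2, 4, 5]


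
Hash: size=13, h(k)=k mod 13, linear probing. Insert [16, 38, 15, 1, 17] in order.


Insertions: 16->slot 3; 38->slot 12; 15->slot 2; 1->slot 1; 17->slot 4
Table: [None, 1, 15, 16, 17, None, None, None, None, None, None, None, 38]
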